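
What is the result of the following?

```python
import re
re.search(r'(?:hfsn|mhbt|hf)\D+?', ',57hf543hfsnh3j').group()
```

Alternation tries branches left to right and keeps the first one that lets the overall match succeed at that position.
`re.search` tries every starting position until one works.
The match spans [8:13] → 'hfsnh'.

'hfsnh'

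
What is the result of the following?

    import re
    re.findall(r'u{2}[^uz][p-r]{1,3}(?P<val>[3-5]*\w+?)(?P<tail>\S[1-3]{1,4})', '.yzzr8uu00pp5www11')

This matches exactly 2 of the literal 'u', then any character except [uz], then 1 to 3 of a character in [p-r]; then zero or more of a character in [3-5], then one or more of a word character (lazy) (captured as 'val'); then a non-whitespace character, then 1 to 4 of a character in [1-3] (captured as 'tail').
Multiple groups make `findall` return tuples — one 2-tuple for each match.
Nothing in the string satisfies the pattern, so the list is empty.

[]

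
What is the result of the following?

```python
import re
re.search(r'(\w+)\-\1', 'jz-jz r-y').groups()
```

The match spans [0:5] → 'jz-jz'.
Captured: group 1 = 'jz'.

('jz',)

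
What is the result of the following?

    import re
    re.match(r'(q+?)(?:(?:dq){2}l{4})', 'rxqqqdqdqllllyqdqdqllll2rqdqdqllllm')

None

The pattern matches one or more of a literal 'q' (lazy) (captured); then the literal 'dq' repeated 2 times, then exactly 4 of a literal 'l' (non-capturing group).
`re.match` won't scan ahead — the pattern has to work from the very first character.
Here position 0 doesn't satisfy it, so the call returns None.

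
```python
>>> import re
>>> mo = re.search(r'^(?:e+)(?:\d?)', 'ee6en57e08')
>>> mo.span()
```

Pattern: anchored at the start of the string; then one or more of a literal 'e' (non-capturing group); then optionally a digit (non-capturing group).
Unlike `match`, `search` isn't anchored — it looks for the pattern anywhere in the string.
The match spans [0:3] → 'ee6'.

(0, 3)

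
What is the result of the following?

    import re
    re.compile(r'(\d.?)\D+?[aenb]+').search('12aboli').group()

'12ab'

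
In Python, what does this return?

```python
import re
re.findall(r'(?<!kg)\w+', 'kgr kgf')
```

A negative assertion filters positions out without eating any characters.
Matches: at [0:3] → 'kgr'; at [4:7] → 'kgf'.
With no groups in the pattern, `findall` gives back each whole match — 2 here.

['kgr', 'kgf']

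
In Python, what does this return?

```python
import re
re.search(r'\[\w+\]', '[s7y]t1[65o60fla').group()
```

'[s7y]'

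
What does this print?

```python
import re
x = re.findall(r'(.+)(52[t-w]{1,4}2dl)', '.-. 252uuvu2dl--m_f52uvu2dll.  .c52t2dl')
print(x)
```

Pattern: one or more of any character (captured); then the literal '52', then 1 to 4 of a character in [t-w], then the literal '2dl' (captured).
Matches: at [0:39] match '.-. 252uuvu2dl--m_f52uvu2dll.  .c52t2dl', groups = ('.-. 252uuvu2dl--m_f52uvu2dll.  .c', '52t2dl').
Multiple groups make `findall` return tuples — one 2-tuple for the one match.

[('.-. 252uuvu2dl--m_f52uvu2dll.  .c', '52t2dl')]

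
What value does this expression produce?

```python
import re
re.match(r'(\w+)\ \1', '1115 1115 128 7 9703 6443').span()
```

(0, 9)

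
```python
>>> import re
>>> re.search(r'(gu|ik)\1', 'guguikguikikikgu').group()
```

'gugu'

The backreference `\1` re-matches whatever the first group consumed, character for character.
`re.search` scans for the first position where the pattern succeeds.
The match spans [0:4] → 'gugu'.
Captured: group 1 = 'gu'.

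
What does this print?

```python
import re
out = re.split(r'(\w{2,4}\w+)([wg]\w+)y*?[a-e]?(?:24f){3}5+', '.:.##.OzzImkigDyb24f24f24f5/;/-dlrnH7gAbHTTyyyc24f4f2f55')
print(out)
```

The pattern matches 2 to 4 of a word character, then one or more of a word character (captured); then one of [wg], then one or more of a word character (captured); then zero or more of the literal 'y' (lazy), then optionally a character in [a-e], then the literal '24f' repeated 3 times; then one or more of a literal '5'.
Matches to split on: at [6:27] → 'OzzImkigDyb24f24f24f5'.
Because the pattern has a capturing group, `split` also inserts each captured text between the pieces.

['.:.##.', 'OzzImki', 'gDyb', '/;/-dlrnH7gAbHTTyyyc24f4f2f55']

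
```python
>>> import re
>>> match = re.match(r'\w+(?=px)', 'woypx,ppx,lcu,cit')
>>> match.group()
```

'woy'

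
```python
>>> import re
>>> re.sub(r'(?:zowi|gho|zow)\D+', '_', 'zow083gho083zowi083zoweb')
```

Matches: at [12:16] → 'zowi'; at [19:24] → 'zoweb'.
Each match is replaced by '_'.

'zow083gho083_083_'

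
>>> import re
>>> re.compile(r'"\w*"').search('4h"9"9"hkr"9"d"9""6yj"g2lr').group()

`re.search` tries every starting position until one works.
The match spans [2:5] → '"9"'.

'"9"'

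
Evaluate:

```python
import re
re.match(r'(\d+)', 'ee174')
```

With `match`, the pattern is implicitly anchored at the beginning.
Here position 0 doesn't satisfy it, so the call returns None.

None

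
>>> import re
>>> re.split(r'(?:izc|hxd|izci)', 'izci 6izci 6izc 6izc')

['', 'i 6', 'i 6', ' 6', '']

Alternation isn't longest-match — the leftmost alternative that fits at this position is chosen.
Matches to split on: at [0:3] → 'izc'; at [6:9] → 'izc'; at [12:15] → 'izc'; at [17:20] → 'izc'.
`split` removes every match and returns the 5 fragments in between.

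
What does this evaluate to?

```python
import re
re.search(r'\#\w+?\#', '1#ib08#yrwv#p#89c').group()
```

'#ib08#'

Unlike `match`, `search` isn't anchored — it looks for the pattern anywhere in the string.
The match spans [1:7] → '#ib08#'.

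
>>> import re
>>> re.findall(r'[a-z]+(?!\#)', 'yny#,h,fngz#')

`(?!…)`/`(?<!…)` only lets a position through if the neighbouring text does NOT match; no characters are consumed.
No capturing groups, so `findall` returns the 3 full match strings.

['yn', 'h', 'fng']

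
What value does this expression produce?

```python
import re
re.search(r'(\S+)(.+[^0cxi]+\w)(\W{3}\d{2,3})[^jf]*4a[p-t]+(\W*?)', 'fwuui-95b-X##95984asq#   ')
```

This matches one or more of a non-whitespace character (captured); then one or more of any character, then one or more of any character except [0cxi], then a word character (captured); then exactly 3 of a non-word character, then 2 to 3 of a digit (captured); then zero or more of any character except [jf]; then the literal '4a', then one or more of a character in [p-t]; then zero or more of a non-word character (lazy) (captured).
Unlike `match`, `search` isn't anchored — it looks for the pattern anywhere in the string.
Here no position works, so the call returns None.

None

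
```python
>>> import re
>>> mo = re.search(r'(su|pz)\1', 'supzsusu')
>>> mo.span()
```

`\1` is not a pattern — it's the concrete string captured by group 1, re-applied verbatim.
The match spans [4:8] → 'susu'.

(4, 8)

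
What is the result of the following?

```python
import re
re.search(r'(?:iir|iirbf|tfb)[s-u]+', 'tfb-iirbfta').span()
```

(4, 10)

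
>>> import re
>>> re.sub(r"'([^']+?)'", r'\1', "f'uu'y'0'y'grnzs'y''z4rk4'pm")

"fuuy0ygrnzsy'z4rk4pm"

Matches: at [1:5] → "'uu'"; at [6:9] → "'0'"; at [10:17] → "'grnzs'"; at [19:26] → "'z4rk4'".
`\1` in the replacement pulls in group 1's text for each match.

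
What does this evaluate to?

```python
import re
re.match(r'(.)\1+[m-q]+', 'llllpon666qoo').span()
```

`\1` has to match the exact text group 1 already captured.
`re.match` won't scan ahead — the pattern has to work from the very first character.
The match spans [0:7] → 'llllpon'.
Captured: group 1 = 'l'.

(0, 7)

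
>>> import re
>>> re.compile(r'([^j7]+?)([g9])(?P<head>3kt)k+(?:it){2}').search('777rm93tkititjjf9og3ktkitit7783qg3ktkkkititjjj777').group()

'f9og3ktkitit'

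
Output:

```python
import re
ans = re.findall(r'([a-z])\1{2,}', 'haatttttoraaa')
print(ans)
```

['t', 'a']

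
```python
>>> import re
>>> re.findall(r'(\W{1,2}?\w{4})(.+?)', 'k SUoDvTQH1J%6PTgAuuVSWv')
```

Pattern: 1 to 2 of a non-word character (lazy), then exactly 4 of a word character (captured); then one or more of any character (lazy) (captured).
Because the quantifier is non-greedy, it stops expanding at the earliest point where the rest of the pattern can succeed.
Matches: at [1:7] match ' SUoDv', groups = (' SUoD', 'v'); at [12:18] match '%6PTgA', groups = ('%6PTg', 'A').
Multiple groups make `findall` return tuples — one 2-tuple for each match.

[(' SUoD', 'v'), ('%6PTg', 'A')]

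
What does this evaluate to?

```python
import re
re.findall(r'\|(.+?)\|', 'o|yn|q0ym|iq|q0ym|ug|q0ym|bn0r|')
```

One capturing group, so `findall` returns just the captured substring from each match — 4 in all.

['yn', 'iq', 'ug', 'bn0r']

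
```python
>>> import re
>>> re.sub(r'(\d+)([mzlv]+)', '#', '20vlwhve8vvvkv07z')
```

Pattern: one or more of a digit (captured); then one or more of one of [mzlv] (captured).
Matches: at [0:4] → '20vl'; at [8:12] → '8vvv'; at [14:17] → '07z'.
`sub` substitutes '#' at each match site.

'#whve#kv#'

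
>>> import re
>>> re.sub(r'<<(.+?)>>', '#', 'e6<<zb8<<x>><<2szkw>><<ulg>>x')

The `?` after the quantifier makes it lazy — it takes as little as possible before letting the rest of the pattern try.
Matches: at [2:12] → '<<zb8<<x>>'; at [12:21] → '<<2szkw>>'; at [21:28] → '<<ulg>>'.
Each match is replaced by '#'.

'e6###x'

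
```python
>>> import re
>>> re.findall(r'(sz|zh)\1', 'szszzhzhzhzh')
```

`\1` has to match the exact text group 1 already captured.
`findall` collects group 1 from each match (3 total).

['sz', 'zh', 'zh']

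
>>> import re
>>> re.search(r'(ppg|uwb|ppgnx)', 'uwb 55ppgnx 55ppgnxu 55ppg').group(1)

The match spans [0:3] → 'uwb'.
Captured: group 1 = 'uwb'.

'uwb'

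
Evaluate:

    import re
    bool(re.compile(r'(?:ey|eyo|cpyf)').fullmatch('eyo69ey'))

False

For `fullmatch`, every character of the input must be accounted for by the pattern.
Here the pattern can't cover the whole string, so the call returns None, and `bool(None)` is False.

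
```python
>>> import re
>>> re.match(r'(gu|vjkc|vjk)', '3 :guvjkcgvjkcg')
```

None

`match` is anchored at position 0; if the pattern doesn't fit there, it returns None.
Here the string doesn't start with a match, so the call returns None.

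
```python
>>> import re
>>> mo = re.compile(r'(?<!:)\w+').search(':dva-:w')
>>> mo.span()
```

(2, 4)

Because the assertion is negative and zero-width, positions next to the forbidden text are skipped.
Unlike `match`, `search` isn't anchored — it looks for the pattern anywhere in the string.
The match spans [2:4] → 'va'.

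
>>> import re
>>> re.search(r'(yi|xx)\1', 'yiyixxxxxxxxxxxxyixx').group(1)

The match spans [0:4] → 'yiyi'.
Captured: group 1 = 'yi'.

'yi'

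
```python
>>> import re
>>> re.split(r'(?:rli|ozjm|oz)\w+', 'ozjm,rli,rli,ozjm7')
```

The string is cut at each match, leaving 3 pieces.

['', ',rli,rli,', '']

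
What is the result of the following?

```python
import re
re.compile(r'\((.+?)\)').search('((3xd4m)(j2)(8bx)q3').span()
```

(0, 8)

With the lazy modifier that quantifier settles for the fewest repetitions that let the rest of the pattern succeed (the atoms after it are unaffected and can still be greedy).
`re.search` tries every starting position until one works.
The match spans [0:8] → '((3xd4m)'.
Captured: group 1 = '(3xd4m'.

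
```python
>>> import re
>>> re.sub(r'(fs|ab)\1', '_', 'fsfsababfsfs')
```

'___'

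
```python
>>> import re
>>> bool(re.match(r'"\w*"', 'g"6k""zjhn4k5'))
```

False

`re.match` only tries the pattern at the start of the string.
Here the pattern fails at index 0, so the call returns None, and `bool(None)` is False.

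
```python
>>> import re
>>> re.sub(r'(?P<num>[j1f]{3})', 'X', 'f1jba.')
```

The pattern matches exactly 3 of one of [j1f] (captured as 'num').
Matches: at [0:3] → 'f1j'.
Each match is replaced by 'X'.

'Xba.'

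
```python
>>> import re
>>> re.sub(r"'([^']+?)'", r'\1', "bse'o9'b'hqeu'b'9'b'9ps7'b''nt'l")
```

`\1` in the replacement pulls in group 1's text for each match.

"bseo9bhqeub9b9ps7b'ntl"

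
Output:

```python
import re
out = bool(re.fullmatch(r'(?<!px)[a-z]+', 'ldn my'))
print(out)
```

False

The negative lookaround is zero-width — it rules out positions where the adjacent text would match, without consuming anything.
`fullmatch` succeeds only if the pattern covers the string from start to end.
Here the string isn't matched end-to-end, so the call returns None, and `bool(None)` is False.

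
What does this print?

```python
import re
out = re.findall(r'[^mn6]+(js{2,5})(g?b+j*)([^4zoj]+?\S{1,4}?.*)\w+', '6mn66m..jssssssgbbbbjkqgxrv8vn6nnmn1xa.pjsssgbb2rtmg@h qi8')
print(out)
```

The pattern matches one or more of any character except [mn6]; then a literal 'j', then 2 to 5 of a literal 's' (captured); then optionally a literal 'g', then one or more of the literal 'b', then zero or more of the literal 'j' (captured); then one or more of any character except [4zoj] (lazy), then 1 to 4 of a non-whitespace character (lazy), then zero or more of any character (captured); then one or more of a word character.
With 3 capturing groups, `findall` returns a 3-tuple per match.

[('jsss', 'gbb', '2rtmg@h qi')]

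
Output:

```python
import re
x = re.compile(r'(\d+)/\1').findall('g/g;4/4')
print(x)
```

['4']

After group 1 captures some text, `\1` only succeeds where that same text appears again.
With a single group, `findall` returns only what that group captured — 1 item.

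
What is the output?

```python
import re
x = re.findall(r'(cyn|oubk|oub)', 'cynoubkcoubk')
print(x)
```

['cyn', 'oubk', 'oubk']

Alternation tries branches left to right and keeps the first one that lets the overall match succeed at that position.
One capturing group, so `findall` returns just the captured substring from each match — 3 in all.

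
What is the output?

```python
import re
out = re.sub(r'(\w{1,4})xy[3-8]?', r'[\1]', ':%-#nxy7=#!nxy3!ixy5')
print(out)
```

`\1` in the replacement pulls in group 1's text for each match.

:%-#[n]=#![n]![i]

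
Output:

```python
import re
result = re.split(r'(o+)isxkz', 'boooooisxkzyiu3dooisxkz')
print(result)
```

`re.split` interleaves the captured-group text with the surrounding fragments.

['b', 'ooooo', 'yiu3d', 'oo', '']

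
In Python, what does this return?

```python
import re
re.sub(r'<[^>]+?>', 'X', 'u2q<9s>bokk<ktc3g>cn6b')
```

Every occurrence is swapped for 'X'.

'u2qXbokkXcn6b'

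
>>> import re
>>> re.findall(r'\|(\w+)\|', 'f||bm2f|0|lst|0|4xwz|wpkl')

`findall` collects group 1 from each match (3 total).

['bm2f', 'lst', '4xwz']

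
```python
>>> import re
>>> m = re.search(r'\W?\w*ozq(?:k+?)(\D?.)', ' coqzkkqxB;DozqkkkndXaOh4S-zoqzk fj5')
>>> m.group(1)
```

'kk'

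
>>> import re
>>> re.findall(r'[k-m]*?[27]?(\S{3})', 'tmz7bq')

Pattern: zero or more of a character in [k-m] (lazy), then optionally one of [27]; then exactly 3 of a non-whitespace character (captured).
Walking the string: at [0:3] match 'tmz', group 1 = 'tmz'; at [3:6] match '7bq', group 1 = '7bq'.
Because there's exactly one group, `findall` drops the full match and keeps group 1 from each hit.

['tmz', '7bq']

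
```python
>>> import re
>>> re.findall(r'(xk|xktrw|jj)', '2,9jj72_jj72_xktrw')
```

['jj', 'jj', 'xk']

The regex engine tests alternatives in the order written; an earlier branch that matches wins even if a later one would match more.
Matches: at [3:5] match 'jj', group 1 = 'jj'; at [8:10] match 'jj', group 1 = 'jj'; at [13:15] match 'xk', group 1 = 'xk'.
`findall` collects group 1 from each match (3 total).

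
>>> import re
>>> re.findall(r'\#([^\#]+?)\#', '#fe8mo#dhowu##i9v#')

['fe8mo', 'i9v']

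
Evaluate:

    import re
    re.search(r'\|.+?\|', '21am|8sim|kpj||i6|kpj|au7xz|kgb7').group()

The match spans [4:10] → '|8sim|'.

'|8sim|'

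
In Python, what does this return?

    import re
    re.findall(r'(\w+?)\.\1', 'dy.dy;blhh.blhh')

['dy', 'blhh']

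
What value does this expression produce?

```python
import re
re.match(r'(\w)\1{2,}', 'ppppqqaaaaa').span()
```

`match` is anchored at position 0; if the pattern doesn't fit there, it returns None.
The match spans [0:4] → 'pppp'.

(0, 4)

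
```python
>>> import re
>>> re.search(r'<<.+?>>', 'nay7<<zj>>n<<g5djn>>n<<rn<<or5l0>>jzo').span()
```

(4, 10)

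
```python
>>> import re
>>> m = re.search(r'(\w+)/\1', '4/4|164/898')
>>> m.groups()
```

('4',)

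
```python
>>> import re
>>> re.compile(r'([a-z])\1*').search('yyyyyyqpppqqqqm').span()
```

(0, 6)

The backreference `\1` re-matches whatever the first group consumed, character for character.
Unlike `match`, `search` isn't anchored — it looks for the pattern anywhere in the string.
The match spans [0:6] → 'yyyyyy'.
Captured: group 1 = 'y'.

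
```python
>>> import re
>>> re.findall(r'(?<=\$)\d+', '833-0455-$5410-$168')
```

['5410', '168']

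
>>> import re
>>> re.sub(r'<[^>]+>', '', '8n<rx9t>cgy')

Every occurrence is swapped for ''.

'8ncgy'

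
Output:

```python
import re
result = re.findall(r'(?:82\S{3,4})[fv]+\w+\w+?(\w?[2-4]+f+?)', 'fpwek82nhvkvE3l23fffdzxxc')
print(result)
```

['3f']

The pattern matches the literal '82', then 3 to 4 of a non-whitespace character (non-capturing group); then one or more of one of [fv], then one or more of a word character, then one or more of a word character (lazy); then optionally a word character, then one or more of a character in [2-4], then one or more of a literal 'f' (lazy) (captured).
A non-greedy quantifier consumes as few characters as it can — just enough that the remainder of the pattern still matches from where it stops; whatever follows it matches normally.
Matches: at [5:18] match '82nhvkvE3l23f', group 1 = '3f'.
One capturing group, so `findall` returns just the captured substring from the one match — 1 in all.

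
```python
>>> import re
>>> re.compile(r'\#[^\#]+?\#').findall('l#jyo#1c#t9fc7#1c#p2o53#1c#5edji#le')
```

Since nothing is captured, `findall` lists the 4 matched substrings directly.

['#jyo#', '#t9fc7#', '#p2o53#', '#5edji#']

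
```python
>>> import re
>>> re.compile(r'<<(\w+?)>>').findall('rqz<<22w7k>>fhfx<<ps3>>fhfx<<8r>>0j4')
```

['22w7k', 'ps3', '8r']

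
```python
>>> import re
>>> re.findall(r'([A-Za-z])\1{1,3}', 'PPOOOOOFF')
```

`\1` is not a pattern — it's the concrete string captured by group 1, re-applied verbatim.
With a single group, `findall` returns only what that group captured — 3 items.

['P', 'O', 'F']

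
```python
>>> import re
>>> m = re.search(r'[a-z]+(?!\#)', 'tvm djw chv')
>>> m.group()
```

'tvm'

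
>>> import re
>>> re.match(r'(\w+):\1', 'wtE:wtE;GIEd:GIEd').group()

'wtE:wtE'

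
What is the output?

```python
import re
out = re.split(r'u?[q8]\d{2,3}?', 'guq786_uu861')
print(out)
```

This matches optionally a literal 'u', then one of [q8]; then 2 to 3 of a digit (lazy).
Because the quantifier is non-greedy, it stops expanding at the earliest point where the rest of the pattern can succeed.
Matches to split on: at [1:5] → 'uq78'; at [8:12] → 'u861'.
The string is cut at each match, leaving 3 pieces.

['g', '6_u', '']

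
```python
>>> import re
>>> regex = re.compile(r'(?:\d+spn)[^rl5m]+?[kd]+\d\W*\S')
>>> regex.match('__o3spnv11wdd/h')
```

None

This matches one or more of a digit, then the literal 'spn' (non-capturing group); then one or more of any character except [rl5m] (lazy); then one or more of one of [kd], then a digit; then zero or more of a non-word character, then a non-whitespace character.
With `match`, the pattern is implicitly anchored at the beginning.
Here the string doesn't start with a match, so the call returns None.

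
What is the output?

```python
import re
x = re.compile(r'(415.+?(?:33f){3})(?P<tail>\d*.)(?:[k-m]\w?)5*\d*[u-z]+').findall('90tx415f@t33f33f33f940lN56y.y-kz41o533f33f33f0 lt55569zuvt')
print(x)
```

`findall` packs the 2 group values into a tuple for every match.

[('415f@t33f33f33f', '940')]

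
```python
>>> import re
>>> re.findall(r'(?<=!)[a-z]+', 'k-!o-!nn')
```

['o', 'nn']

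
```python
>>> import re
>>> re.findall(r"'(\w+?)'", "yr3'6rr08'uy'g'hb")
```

['6rr08', 'g']

Matches: at [3:10] match "'6rr08'", group 1 = '6rr08'; at [12:15] match "'g'", group 1 = 'g'.
Because there's exactly one group, `findall` drops the full match and keeps group 1 from each hit.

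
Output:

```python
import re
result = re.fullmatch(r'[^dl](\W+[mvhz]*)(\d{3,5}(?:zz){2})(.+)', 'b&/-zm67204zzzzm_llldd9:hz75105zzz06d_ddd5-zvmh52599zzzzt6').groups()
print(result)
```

('&/-zm', '67204zzzz', 'm_llldd9:hz75105zzz06d_ddd5-zvmh52599zzzzt6')

This matches any character except [dl]; then one or more of a non-word character, then zero or more of one of [mvhz] (captured); then 3 to 5 of a digit, then the literal 'zz' repeated 2 times (captured); then one or more of any character (captured).
For `fullmatch`, every character of the input must be accounted for by the pattern.
The match spans [0:58] → 'b&/-zm67204zzzzm_llldd9:hz75105zzz06d_ddd5-zvmh52599zzzzt6'.
Captured: group 1 = '&/-zm', group 2 = '67204zzzz', group 3 = 'm_llldd9:hz75105zzz06d_ddd5-zvmh52599zzzzt6'.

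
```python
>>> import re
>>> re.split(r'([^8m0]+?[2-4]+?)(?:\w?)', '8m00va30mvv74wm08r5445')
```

['8m00', 'va3', 'm', 'vv74', 'm08', 'r54', '5']

The `?` after the quantifier makes it lazy — it takes as little as possible before letting the rest of the pattern try.
The group in the pattern means `split` returns the separators' captures alongside the pieces.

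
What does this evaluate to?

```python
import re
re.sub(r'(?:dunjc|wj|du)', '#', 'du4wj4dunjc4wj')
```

'#4#4#4#'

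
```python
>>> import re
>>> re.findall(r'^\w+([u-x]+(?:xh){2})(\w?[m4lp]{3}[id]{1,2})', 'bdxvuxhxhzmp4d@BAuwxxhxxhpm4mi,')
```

[('uxhxh', 'zmp4d')]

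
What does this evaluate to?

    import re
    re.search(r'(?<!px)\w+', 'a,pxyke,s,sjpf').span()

The negative lookaround is zero-width — it rules out positions where the adjacent text would match, without consuming anything.
The match spans [0:1] → 'a'.

(0, 1)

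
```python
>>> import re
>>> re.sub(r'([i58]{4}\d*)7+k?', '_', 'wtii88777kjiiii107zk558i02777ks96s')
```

'wt_j_zk_s96s'

Pattern: exactly 4 of one of [i58], then zero or more of a digit (captured); then one or more of a literal '7', then optionally the literal 'k'.
Each match is replaced by '_'.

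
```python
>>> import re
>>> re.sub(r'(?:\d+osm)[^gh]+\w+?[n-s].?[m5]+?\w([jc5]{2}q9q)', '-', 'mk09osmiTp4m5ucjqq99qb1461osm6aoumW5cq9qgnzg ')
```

The pattern matches one or more of a digit, then the literal 'osm' (non-capturing group); then one or more of any character except [gh], then one or more of a word character (lazy), then a character in [n-s]; then optionally any character, then one or more of one of [m5] (lazy), then a word character; then exactly 2 of one of [jc5], then the literal 'q9q' (captured).
`sub` substitutes '-' at each match site.

'mk-gnzg '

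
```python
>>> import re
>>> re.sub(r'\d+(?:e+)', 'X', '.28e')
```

'.X'

This matches one or more of a digit; then one or more of a literal 'e' (non-capturing group).
Matches: at [1:4] → '28e'.
Each match is replaced by 'X'.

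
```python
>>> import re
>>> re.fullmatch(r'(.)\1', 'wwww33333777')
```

None

`\1` is not a pattern — it's the concrete string captured by group 1, re-applied verbatim.
`re.fullmatch` requires the pattern to consume the entire string.
Here the string isn't matched end-to-end, so the call returns None.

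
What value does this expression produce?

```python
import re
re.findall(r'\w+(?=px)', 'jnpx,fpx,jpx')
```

Lookahead/lookbehind check context without consuming it, so the matched span excludes the asserted characters.
No capturing groups, so `findall` returns the 3 full match strings.

['jn', 'f', 'j']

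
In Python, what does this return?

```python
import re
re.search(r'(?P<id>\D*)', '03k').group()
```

''

This matches zero or more of a non-digit (captured as 'id').
Unlike `match`, `search` isn't anchored — it looks for the pattern anywhere in the string.
The match spans [0:0] → ''.
Captured: group 1 = ''.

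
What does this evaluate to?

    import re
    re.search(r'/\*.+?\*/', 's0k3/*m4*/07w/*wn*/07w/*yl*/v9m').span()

(4, 10)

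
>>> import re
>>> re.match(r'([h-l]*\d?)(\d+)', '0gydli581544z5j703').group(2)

The match spans [0:1] → '0'.
Captured: group 1 = '', group 2 = '0'.

'0'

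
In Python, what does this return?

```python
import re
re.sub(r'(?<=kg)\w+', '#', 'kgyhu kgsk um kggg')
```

'kg# kg# um kg#'

The positive lookaround only admits positions where the adjacent text matches; those characters stay outside the span.
Matches: at [2:5] → 'yhu'; at [8:10] → 'sk'; at [16:18] → 'gg'.
Each match is replaced by '#'.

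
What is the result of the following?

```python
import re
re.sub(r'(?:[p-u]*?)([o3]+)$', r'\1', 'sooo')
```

This matches zero or more of a character in [p-u] (lazy) (non-capturing group); then one or more of one of [o3] (captured); then anchored at the end.
Matches: at [0:4] → 'sooo'.
Each match is replaced using the text its own group 1 captured.

'ooo'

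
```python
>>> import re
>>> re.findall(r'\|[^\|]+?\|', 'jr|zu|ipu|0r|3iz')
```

['|zu|', '|0r|']

Walking the string: at [2:6] → '|zu|'; at [9:13] → '|0r|'.
No capturing groups, so `findall` returns the 2 full match strings.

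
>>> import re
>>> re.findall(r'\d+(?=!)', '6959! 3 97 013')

The `(?=…)`/`(?<=…)` assertion just peeks at neighbouring text; it doesn't advance the match position.
`findall` yields the raw match text (1 of them) because the pattern has no groups.

['6959']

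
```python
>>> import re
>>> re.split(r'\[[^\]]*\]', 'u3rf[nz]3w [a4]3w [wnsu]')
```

['u3rf', '3w ', '3w ', '']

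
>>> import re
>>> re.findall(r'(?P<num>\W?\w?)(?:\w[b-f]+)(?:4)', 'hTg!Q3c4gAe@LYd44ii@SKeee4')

This matches optionally a non-word character, then optionally a word character (captured as 'num'); then a word character, then one or more of a character in [b-f] (non-capturing group); then a literal '4' (non-capturing group).
Walking the string: at [3:8] match '!Q3c4', group 1 = '!Q'; at [11:16] match '@LYd4', group 1 = '@L'; at [19:26] match '@SKeee4', group 1 = '@S'.
With a single group, `findall` returns only what that group captured — 3 items.

['!Q', '@L', '@S']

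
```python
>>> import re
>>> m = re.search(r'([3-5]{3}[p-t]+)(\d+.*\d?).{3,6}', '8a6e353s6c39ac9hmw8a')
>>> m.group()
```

'353s6c39ac9hmw8a'

Pattern: exactly 3 of a character in [3-5], then one or more of a character in [p-t] (captured); then one or more of a digit, then zero or more of any character, then optionally a digit (captured); then 3 to 6 of any character.
`search` walks the string left to right and returns the first match it finds.
The match spans [4:20] → '353s6c39ac9hmw8a'.
Captured: group 1 = '353s', group 2 = '6c39ac9hm'.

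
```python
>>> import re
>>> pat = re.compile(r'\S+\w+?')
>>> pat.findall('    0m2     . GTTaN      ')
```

This matches one or more of a non-whitespace character; then one or more of a word character (lazy).
Walking the string: at [4:7] → '0m2'; at [14:19] → 'GTTaN'.
`findall` yields the raw match text (2 of them) because the pattern has no groups.

['0m2', 'GTTaN']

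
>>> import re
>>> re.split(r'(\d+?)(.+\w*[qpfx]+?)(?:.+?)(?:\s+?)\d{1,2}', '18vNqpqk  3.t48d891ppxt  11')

['', '1', '8vNqpqk  3.t48d891ppx', '']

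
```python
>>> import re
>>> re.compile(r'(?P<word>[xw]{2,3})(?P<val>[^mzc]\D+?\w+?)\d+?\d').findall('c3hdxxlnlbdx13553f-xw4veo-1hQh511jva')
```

This matches 2 to 3 of one of [xw] (captured as 'word'); then any character except [mzc], then one or more of a non-digit (lazy), then one or more of a word character (lazy) (captured as 'val'); then one or more of a digit (lazy), then a digit.
Because the quantifier is non-greedy, it stops expanding at the earliest point where the rest of the pattern can succeed.
Walking the string: at [4:14] match 'xxlnlbdx13', groups = ('xx', 'lnlbdx'); at [19:32] match 'xw4veo-1hQh51', groups = ('xw', '4veo-1hQh').
`findall` packs the 2 group values into a tuple for every match.

[('xx', 'lnlbdx'), ('xw', '4veo-1hQh')]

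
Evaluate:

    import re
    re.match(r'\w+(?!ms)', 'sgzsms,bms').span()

`(?!…)`/`(?<!…)` only lets a position through if the neighbouring text does NOT match; no characters are consumed.
`match` is anchored at position 0; if the pattern doesn't fit there, it returns None.
The match spans [0:6] → 'sgzsms'.

(0, 6)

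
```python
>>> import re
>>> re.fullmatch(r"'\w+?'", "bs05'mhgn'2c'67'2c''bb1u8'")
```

None

`re.fullmatch` is like wrapping the pattern in `^…$` (in single-line mode).
Here there's no way to consume every character, so the call returns None.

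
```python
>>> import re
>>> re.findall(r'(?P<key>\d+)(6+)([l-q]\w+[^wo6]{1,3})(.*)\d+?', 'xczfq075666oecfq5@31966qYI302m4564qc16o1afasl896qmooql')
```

[('07566', '6', 'oecfq5@31', '966qYI302m4564qc16o1afasl89')]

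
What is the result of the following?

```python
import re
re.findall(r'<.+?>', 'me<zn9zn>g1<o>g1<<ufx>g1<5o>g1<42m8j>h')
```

['<zn9zn>', '<o>', '<<ufx>', '<5o>', '<42m8j>']

A `+?`/`*?`/`{m,n}?` starts at its minimum and grows only as far as needed for what follows to match.
No capturing groups, so `findall` returns the 5 full match strings.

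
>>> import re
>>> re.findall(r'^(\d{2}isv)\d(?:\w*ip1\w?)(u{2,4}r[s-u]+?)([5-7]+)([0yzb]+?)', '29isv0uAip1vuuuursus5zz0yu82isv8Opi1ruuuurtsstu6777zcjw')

[('29isv', 'uuuursus', '5', 'z')]

A non-greedy quantifier consumes as few characters as it can — just enough that the remainder of the pattern still matches from where it stops; whatever follows it matches normally.
4 groups means the one result is a tuple of 4 captured strings — 1 here.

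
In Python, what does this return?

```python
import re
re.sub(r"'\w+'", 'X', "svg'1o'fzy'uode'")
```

'svgXfzyX'

Every occurrence is swapped for 'X'.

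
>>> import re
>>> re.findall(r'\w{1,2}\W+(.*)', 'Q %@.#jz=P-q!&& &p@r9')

['jz=P-q!&& &p@r9']

The pattern matches 1 to 2 of a word character, then one or more of a non-word character; then zero or more of any character (captured).
Walking the string: at [0:21] match 'Q %@.#jz=P-q!&& &p@r9', group 1 = 'jz=P-q!&& &p@r9'.
One capturing group, so `findall` returns just the captured substring from the one match — 1 in all.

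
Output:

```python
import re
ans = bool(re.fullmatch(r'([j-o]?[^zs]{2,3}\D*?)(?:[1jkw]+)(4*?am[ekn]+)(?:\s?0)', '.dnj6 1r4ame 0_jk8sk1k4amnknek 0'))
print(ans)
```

False

This matches optionally a character in [j-o], then 2 to 3 of any character except [zs], then zero or more of a non-digit (lazy) (captured); then one or more of one of [1jkw] (non-capturing group); then zero or more of a literal '4' (lazy), then the literal 'am', then one or more of one of [ekn] (captured); then optionally whitespace, then a literal '0' (non-capturing group).
`fullmatch` succeeds only if the pattern covers the string from start to end.
Here the pattern can't cover the whole string, so the call returns None, and `bool(None)` is False.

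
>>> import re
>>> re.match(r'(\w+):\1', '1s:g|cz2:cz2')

The backreference `\1` re-matches whatever the first group consumed, character for character.
`re.match` only tries the pattern at the start of the string.
Here the string doesn't start with a match, so the call returns None.

None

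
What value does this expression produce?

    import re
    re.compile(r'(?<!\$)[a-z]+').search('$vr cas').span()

The negative lookahead/lookbehind blocks any match where the forbidden context is present.
`re.search` tries every starting position until one works.
The match spans [2:3] → 'r'.

(2, 3)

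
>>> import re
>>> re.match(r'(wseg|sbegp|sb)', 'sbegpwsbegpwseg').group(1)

The regex engine tests alternatives in the order written; an earlier branch that matches wins even if a later one would match more.
With `match`, the pattern is implicitly anchored at the beginning.
The match spans [0:5] → 'sbegp'.
Captured: group 1 = 'sbegp'.

'sbegp'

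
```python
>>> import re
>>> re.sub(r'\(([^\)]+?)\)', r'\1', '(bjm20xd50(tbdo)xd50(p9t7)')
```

Each match is replaced using the text its own group 1 captured.

'bjm20xd50(tbdoxd50p9t7'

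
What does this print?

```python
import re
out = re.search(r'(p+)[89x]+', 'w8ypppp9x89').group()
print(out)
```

pppp9x89

This matches one or more of a literal 'p' (captured); then one or more of one of [89x].
The match spans [3:11] → 'pppp9x89'.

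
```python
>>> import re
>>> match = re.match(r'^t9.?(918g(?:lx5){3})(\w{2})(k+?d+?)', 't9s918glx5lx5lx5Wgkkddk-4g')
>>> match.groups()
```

The match spans [0:21] → 't9s918glx5lx5lx5Wgkkd'.
Captured: group 1 = '918glx5lx5lx5', group 2 = 'Wg', group 3 = 'kkd'.

('918glx5lx5lx5', 'Wg', 'kkd')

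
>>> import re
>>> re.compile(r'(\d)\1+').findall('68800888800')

['8', '0', '8', '0']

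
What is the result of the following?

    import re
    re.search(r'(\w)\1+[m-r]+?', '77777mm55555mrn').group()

'77777m'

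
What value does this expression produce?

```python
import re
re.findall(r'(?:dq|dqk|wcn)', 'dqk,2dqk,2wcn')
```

['dq', 'dq', 'wcn']

`|` is ordered: at each position the engine commits to the first alternative that works.
Since nothing is captured, `findall` lists the 3 matched substrings directly.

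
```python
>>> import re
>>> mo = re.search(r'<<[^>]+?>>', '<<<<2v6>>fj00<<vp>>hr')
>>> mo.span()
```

The match spans [0:9] → '<<<<2v6>>'.

(0, 9)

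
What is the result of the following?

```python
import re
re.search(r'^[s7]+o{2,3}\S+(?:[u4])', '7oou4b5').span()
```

Pattern: anchored at the start of the string; then one or more of one of [s7]; then 2 to 3 of the literal 'o', then one or more of a non-whitespace character; then one of [u4] (non-capturing group).
The match spans [0:5] → '7oou4'.

(0, 5)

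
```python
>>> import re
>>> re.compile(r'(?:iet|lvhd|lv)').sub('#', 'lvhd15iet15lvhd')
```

'#15#15#'

Branches in `(...|...)` are attempted left-to-right; the first branch that allows the whole pattern to succeed is taken.
`sub` substitutes '#' at each match site.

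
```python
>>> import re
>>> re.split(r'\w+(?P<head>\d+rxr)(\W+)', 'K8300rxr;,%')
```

['', '0rxr', ';,%', '']

Pattern: one or more of a word character; then one or more of a digit, then the literal 'rx', then the literal 'r' (captured as 'head'); then one or more of a non-word character (captured).
Matches to split on: at [0:11] → 'K8300rxr;,%'.
The group in the pattern means `split` returns the separators' captures alongside the pieces.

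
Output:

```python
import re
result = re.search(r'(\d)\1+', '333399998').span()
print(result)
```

After group 1 captures some text, `\1` only succeeds where that same text appears again.
The match spans [0:4] → '3333'.

(0, 4)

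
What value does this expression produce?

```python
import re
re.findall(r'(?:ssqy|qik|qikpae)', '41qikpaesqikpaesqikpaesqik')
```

Alternation tries branches left to right and keeps the first one that lets the overall match succeed at that position.
No capturing groups, so `findall` returns the 4 full match strings.

['qik', 'qik', 'qik', 'qik']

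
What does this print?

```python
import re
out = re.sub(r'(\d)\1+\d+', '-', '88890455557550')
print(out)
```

-

`\1` has to match the exact text group 1 already captured.
`sub` substitutes '-' at each match site.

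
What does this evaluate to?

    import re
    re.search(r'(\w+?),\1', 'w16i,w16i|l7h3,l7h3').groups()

('w16i',)

A backreference is literal: `\1` must see the identical characters the first group matched.
Unlike `match`, `search` isn't anchored — it looks for the pattern anywhere in the string.
The match spans [0:9] → 'w16i,w16i'.
Captured: group 1 = 'w16i'.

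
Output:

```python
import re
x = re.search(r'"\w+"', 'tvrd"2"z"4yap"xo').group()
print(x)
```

"2"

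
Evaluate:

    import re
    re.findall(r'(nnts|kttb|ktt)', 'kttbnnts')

['kttb', 'nnts']

Alternation isn't longest-match — the leftmost alternative that fits at this position is chosen.
Walking the string: at [0:4] match 'kttb', group 1 = 'kttb'; at [4:8] match 'nnts', group 1 = 'nnts'.
`findall` collects group 1 from each match (2 total).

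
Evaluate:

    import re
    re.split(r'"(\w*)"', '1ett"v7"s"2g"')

['1ett', 'v7', 's', '2g', '']

Matches to split on: at [4:8] → '"v7"'; at [9:13] → '"2g"'.
Because the pattern has a capturing group, `split` also inserts each captured text between the pieces.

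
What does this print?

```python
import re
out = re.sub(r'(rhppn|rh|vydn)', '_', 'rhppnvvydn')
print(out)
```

Alternation tries branches left to right and keeps the first one that lets the overall match succeed at that position.
Matches: at [0:5] → 'rhppn'; at [6:10] → 'vydn'.
`sub` substitutes '_' at each match site.

_v_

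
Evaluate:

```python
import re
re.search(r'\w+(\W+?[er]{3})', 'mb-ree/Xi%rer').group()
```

'mb-ree'

Pattern: one or more of a word character; then one or more of a non-word character (lazy), then exactly 3 of one of [er] (captured).
The match spans [0:6] → 'mb-ree'.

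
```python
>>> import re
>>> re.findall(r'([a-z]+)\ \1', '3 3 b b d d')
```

['b', 'd']

`\1` has to match the exact text group 1 already captured.
Matches: at [4:7] match 'b b', group 1 = 'b'; at [8:11] match 'd d', group 1 = 'd'.
Because there's exactly one group, `findall` drops the full match and keeps group 1 from each hit.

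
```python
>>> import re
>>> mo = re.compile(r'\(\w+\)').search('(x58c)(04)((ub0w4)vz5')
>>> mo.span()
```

The match spans [0:6] → '(x58c)'.

(0, 6)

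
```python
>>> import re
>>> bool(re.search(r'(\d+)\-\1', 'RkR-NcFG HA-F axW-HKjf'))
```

After group 1 captures some text, `\1` only succeeds where that same text appears again.
Here nothing in the string fits, so the call returns None, and `bool(None)` is False.

False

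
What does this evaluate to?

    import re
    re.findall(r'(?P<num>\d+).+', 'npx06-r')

['06']

Pattern: one or more of a digit (captured as 'num'); then one or more of any character.
Matches: at [3:7] match '06-r', group 1 = '06'.
Because there's exactly one group, `findall` drops the full match and keeps group 1 from the one hit.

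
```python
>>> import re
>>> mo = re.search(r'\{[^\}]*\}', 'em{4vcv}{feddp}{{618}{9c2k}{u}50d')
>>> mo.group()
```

'{4vcv}'

`re.search` tries every starting position until one works.
The match spans [2:8] → '{4vcv}'.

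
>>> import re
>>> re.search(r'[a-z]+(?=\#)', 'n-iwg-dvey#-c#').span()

(6, 10)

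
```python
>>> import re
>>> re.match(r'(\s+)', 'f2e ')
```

None

Pattern: one or more of whitespace (captured).
`re.match` won't scan ahead — the pattern has to work from the very first character.
Here the pattern fails at index 0, so the call returns None.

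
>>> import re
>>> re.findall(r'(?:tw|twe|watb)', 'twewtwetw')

Branches in `(...|...)` are attempted left-to-right; the first branch that allows the whole pattern to succeed is taken.
Matches: at [0:2] → 'tw'; at [4:6] → 'tw'; at [7:9] → 'tw'.
Since nothing is captured, `findall` lists the 3 matched substrings directly.

['tw', 'tw', 'tw']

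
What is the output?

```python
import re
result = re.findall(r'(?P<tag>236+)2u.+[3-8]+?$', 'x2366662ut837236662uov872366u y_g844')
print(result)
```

['236666']

The pattern matches the literal '23', then one or more of a literal '6' (captured as 'tag'); then the literal '2u', then one or more of any character, then one or more of a character in [3-8] (lazy); then anchored at the end.
Matches: at [1:36] match '2366662ut837236662uov872366u y_g844', group 1 = '236666'.
One capturing group, so `findall` returns just the captured substring from the one match — 1 in all.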